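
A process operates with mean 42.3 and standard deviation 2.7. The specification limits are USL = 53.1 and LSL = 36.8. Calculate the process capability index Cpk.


Cpu = (53.1 - 42.3) / (3 * 2.7) = 1.33
Cpl = (42.3 - 36.8) / (3 * 2.7) = 0.68
Cpk = min(1.33, 0.68) = 0.68

0.68


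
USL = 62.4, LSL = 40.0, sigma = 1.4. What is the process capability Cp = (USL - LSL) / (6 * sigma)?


Cp = (62.4 - 40.0) / (6 * 1.4)

2.67


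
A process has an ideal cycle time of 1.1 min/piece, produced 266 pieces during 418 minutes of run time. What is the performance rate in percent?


Formula: Performance = (Ideal CT * Total Count) / Run Time * 100
Ideal output time = 1.1 * 266 = 292.6 min
Performance = 292.6 / 418 * 100 = 70.0%

70.0%


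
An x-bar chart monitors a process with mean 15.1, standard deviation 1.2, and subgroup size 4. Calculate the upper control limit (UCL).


UCL = 15.1 + 3 * 1.2 / sqrt(4)

16.9


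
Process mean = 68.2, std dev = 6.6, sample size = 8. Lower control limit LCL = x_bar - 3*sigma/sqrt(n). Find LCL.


LCL = 68.2 - 3 * 6.6 / sqrt(8)

61.2


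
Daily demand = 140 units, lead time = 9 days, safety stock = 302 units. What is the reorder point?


Formula: ROP = (Daily Demand * Lead Time) + Safety Stock
Demand during lead time = 140 * 9 = 1260 units
ROP = 1260 + 302 = 1562 units

1562 units


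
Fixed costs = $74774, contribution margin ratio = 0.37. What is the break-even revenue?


Formula: BER = Fixed Costs / Contribution Margin Ratio
BER = $74774 / 0.37
BER = $202091.89 (to the nearest cent)

$202091.89


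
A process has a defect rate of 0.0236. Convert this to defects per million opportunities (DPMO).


DPMO = defect_rate * 1000000 = 0.0236 * 1000000

23600


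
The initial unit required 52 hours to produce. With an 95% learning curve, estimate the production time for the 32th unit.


Formula: T_n = T_1 * (learning_rate)^(log2(n)) where learning_rate = rate/100
Doublings = log2(32) = 5
T_n = 52 * 0.95^5
T_n = 52 * 0.7738 = 40.2 hours

40.2 hours


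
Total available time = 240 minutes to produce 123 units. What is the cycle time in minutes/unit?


Formula: CT = Available Time / Number of Units
CT = 240 min / 123 units
CT = 1.95 min/unit

1.95 min/unit


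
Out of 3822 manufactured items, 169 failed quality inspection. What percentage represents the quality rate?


Formula: Quality Rate = Good Pieces / Total Pieces * 100
Good pieces = 3822 - 169 = 3653
QR = 3653 / 3822 * 100 = 95.6%

95.6%


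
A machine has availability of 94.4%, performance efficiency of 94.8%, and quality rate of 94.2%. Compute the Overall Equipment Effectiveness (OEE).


Formula: OEE = Availability * Performance * Quality / 10000
A * P = 94.4% * 94.8% / 100 = 89.49%
OEE = 89.49% * 94.2% / 100 = 84.3%

84.3%


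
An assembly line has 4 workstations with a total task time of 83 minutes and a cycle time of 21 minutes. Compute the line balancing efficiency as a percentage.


Formula: Efficiency = Sum of Task Times / (N_stations * CT) * 100
Total station capacity = 4 stations * 21 min = 84 min
Efficiency = 83 / 84 * 100 = 98.8%

98.8%


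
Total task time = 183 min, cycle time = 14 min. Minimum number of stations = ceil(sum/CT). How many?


Formula: N_min = ceil(Sum of Task Times / Cycle Time)
N_min = ceil(183 min / 14 min) = ceil(13.0714)
N_min = 14 stations

14


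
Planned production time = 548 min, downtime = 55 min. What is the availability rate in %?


Formula: Availability = (Planned Time - Downtime) / Planned Time * 100
Uptime = 548 - 55 = 493 min
Availability = 493 / 548 * 100 = 90.0%

90.0%


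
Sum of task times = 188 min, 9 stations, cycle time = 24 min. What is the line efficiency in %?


Formula: Efficiency = Sum of Task Times / (N_stations * CT) * 100
Total station capacity = 9 stations * 24 min = 216 min
Efficiency = 188 / 216 * 100 = 87.0%

87.0%


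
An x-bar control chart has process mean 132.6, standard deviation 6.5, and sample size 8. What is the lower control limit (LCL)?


LCL = 132.6 - 3 * 6.5 / sqrt(8)

125.71


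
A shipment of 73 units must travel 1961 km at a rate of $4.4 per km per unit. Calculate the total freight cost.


TC = dist * cost * units = 1961 * 4.4 * 73 = $629873.20

$629873.20


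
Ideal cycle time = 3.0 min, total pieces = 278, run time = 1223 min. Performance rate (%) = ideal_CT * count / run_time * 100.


Formula: Performance = (Ideal CT * Total Count) / Run Time * 100
Ideal output time = 3.0 * 278 = 834.0 min
Performance = 834.0 / 1223 * 100 = 68.2%

68.2%


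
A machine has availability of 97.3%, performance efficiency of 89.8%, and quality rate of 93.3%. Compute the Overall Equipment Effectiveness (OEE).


Formula: OEE = Availability * Performance * Quality / 10000
A * P = 97.3% * 89.8% / 100 = 87.38%
OEE = 87.38% * 93.3% / 100 = 81.5%

81.5%


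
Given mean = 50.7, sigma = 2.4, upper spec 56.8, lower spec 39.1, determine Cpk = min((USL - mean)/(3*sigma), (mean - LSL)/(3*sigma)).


Cpu = (56.8 - 50.7) / (3 * 2.4) = 0.85
Cpl = (50.7 - 39.1) / (3 * 2.4) = 1.61
Cpk = min(0.85, 1.61) = 0.85

0.85


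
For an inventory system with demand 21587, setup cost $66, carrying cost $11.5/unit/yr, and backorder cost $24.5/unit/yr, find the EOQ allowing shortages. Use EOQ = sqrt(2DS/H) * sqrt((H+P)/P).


Formula: EOQ* = sqrt(2DS/H) * sqrt((H+P)/P)
Base EOQ = sqrt(2*21587*66/11.5) = 497.78 units
Correction = sqrt((11.5+24.5)/24.5) = 1.21218
EOQ* = 497.78 * 1.21218 = 603.4 units

603.4 units


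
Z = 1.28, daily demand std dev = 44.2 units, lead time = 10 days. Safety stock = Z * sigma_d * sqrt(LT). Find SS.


Formula: SS = z * sigma_d * sqrt(LT)
sqrt(LT) = sqrt(10) = 3.1623
SS = 1.28 * 44.2 * 3.1623
SS = 178.9 units

178.9 units


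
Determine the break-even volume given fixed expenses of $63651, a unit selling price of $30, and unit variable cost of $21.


Formula: BEQ = Fixed Costs / (Price - Variable Cost)
Contribution margin = $30 - $21 = $9/unit
BEQ = ceil($63651 / $9/unit) = ceil(7072.33) = 7073 units

7073 units


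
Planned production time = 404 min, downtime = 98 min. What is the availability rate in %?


Formula: Availability = (Planned Time - Downtime) / Planned Time * 100
Uptime = 404 - 98 = 306 min
Availability = 306 / 404 * 100 = 75.7%

75.7%


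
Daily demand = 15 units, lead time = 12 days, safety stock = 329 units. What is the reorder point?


Formula: ROP = (Daily Demand * Lead Time) + Safety Stock
Demand during lead time = 15 * 12 = 180 units
ROP = 180 + 329 = 509 units

509 units


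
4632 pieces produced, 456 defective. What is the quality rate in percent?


Formula: Quality Rate = Good Pieces / Total Pieces * 100
Good pieces = 4632 - 456 = 4176
QR = 4176 / 4632 * 100 = 90.2%

90.2%


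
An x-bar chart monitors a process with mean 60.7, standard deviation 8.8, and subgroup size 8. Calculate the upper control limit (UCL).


UCL = 60.7 + 3 * 8.8 / sqrt(8)

70.03


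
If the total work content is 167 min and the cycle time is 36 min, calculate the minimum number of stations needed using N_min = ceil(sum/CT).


Formula: N_min = ceil(Sum of Task Times / Cycle Time)
N_min = ceil(167 min / 36 min) = ceil(4.6389)
N_min = 5 stations

5


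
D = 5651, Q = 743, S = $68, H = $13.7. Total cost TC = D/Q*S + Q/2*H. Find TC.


TC = 5651/743 * 68 + 743/2 * 13.7

$5606.73


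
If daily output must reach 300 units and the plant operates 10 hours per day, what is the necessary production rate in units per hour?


Formula: Production Rate = Daily Demand / Available Hours
Rate = 300 units/day / 10 hours/day
Rate = 30.0 units/hour

30.0 units/hour


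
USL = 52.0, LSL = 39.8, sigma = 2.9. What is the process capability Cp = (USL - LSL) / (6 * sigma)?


Cp = (52.0 - 39.8) / (6 * 2.9)

0.7


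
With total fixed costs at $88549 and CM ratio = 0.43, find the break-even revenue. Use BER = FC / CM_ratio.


Formula: BER = Fixed Costs / Contribution Margin Ratio
BER = $88549 / 0.43
BER = $205927.91 (to the nearest cent)

$205927.91


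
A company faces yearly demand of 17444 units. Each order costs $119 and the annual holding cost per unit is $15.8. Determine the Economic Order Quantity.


Formula: EOQ = sqrt(2 * D * S / H)
Numerator: 2 * 17444 * 119 = 4151672
2DS/H = 4151672 / 15.8 = 262764.1
EOQ = sqrt(262764.1) = 512.6 units

512.6 units


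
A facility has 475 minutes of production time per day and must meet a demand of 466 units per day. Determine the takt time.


Formula: Takt Time = Available Production Time / Customer Demand
Takt = 475 min/day / 466 units/day
Takt = 1.02 min/unit

1.02 min/unit


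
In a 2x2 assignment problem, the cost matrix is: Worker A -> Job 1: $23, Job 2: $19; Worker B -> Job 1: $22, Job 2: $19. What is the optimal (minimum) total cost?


Option 1: A->1 + B->2 = $23 + $19 = $42
Option 2: A->2 + B->1 = $19 + $22 = $41
Min cost = min($42, $41) = $41

$41


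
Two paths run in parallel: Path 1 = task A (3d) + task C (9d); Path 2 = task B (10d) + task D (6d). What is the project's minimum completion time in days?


Path 1 = 3 + 9 = 12 days
Path 2 = 10 + 6 = 16 days
Duration = max(12, 16) = 16 days

16 days


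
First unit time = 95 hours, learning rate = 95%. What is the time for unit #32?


Formula: T_n = T_1 * (learning_rate)^(log2(n)) where learning_rate = rate/100
Doublings = log2(32) = 5
T_n = 95 * 0.95^5
T_n = 95 * 0.7738 = 73.5 hours

73.5 hours


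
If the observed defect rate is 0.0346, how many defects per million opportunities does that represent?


DPMO = defect_rate * 1000000 = 0.0346 * 1000000

34600


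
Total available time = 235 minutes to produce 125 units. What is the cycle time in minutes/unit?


Formula: CT = Available Time / Number of Units
CT = 235 min / 125 units
CT = 1.88 min/unit

1.88 min/unit


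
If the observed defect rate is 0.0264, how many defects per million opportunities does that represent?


DPMO = defect_rate * 1000000 = 0.0264 * 1000000

26400


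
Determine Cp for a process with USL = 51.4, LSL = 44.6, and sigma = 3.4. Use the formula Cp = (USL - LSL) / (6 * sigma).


Cp = (51.4 - 44.6) / (6 * 3.4)

0.33


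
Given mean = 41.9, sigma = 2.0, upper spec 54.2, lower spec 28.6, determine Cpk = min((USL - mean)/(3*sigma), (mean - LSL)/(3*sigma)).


Cpu = (54.2 - 41.9) / (3 * 2.0) = 2.05
Cpl = (41.9 - 28.6) / (3 * 2.0) = 2.22
Cpk = min(2.05, 2.22) = 2.05

2.05


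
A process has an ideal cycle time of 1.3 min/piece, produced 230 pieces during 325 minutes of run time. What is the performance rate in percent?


Formula: Performance = (Ideal CT * Total Count) / Run Time * 100
Ideal output time = 1.3 * 230 = 299.0 min
Performance = 299.0 / 325 * 100 = 92.0%

92.0%


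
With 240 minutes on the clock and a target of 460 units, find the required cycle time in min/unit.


Formula: CT = Available Time / Number of Units
CT = 240 min / 460 units
CT = 0.52 min/unit

0.52 min/unit


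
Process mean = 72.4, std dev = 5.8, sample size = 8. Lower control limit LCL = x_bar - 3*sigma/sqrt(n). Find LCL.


LCL = 72.4 - 3 * 5.8 / sqrt(8)

66.25


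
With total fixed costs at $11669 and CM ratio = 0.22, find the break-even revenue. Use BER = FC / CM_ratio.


Formula: BER = Fixed Costs / Contribution Margin Ratio
BER = $11669 / 0.22
BER = $53040.91 (to the nearest cent)

$53040.91


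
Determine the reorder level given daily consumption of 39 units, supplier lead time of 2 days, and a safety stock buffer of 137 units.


Formula: ROP = (Daily Demand * Lead Time) + Safety Stock
Demand during lead time = 39 * 2 = 78 units
ROP = 78 + 137 = 215 units

215 units


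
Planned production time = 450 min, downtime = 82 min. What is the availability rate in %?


Formula: Availability = (Planned Time - Downtime) / Planned Time * 100
Uptime = 450 - 82 = 368 min
Availability = 368 / 450 * 100 = 81.8%

81.8%


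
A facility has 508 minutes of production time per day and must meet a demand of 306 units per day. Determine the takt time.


Formula: Takt Time = Available Production Time / Customer Demand
Takt = 508 min/day / 306 units/day
Takt = 1.66 min/unit

1.66 min/unit


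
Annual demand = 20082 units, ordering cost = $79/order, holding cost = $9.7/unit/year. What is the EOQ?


Formula: EOQ = sqrt(2 * D * S / H)
Numerator: 2 * 20082 * 79 = 3172956
2DS/H = 3172956 / 9.7 = 327108.9
EOQ = sqrt(327108.9) = 571.9 units

571.9 units


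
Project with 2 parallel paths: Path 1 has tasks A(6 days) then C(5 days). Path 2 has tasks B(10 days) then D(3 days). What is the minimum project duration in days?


Path 1 = 6 + 5 = 11 days
Path 2 = 10 + 3 = 13 days
Duration = max(11, 13) = 13 days

13 days


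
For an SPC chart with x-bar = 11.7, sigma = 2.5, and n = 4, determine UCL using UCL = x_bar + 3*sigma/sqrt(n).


UCL = 11.7 + 3 * 2.5 / sqrt(4)

15.45


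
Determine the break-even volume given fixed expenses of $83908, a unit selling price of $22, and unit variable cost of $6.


Formula: BEQ = Fixed Costs / (Price - Variable Cost)
Contribution margin = $22 - $6 = $16/unit
BEQ = ceil($83908 / $16/unit) = ceil(5244.25) = 5245 units

5245 units


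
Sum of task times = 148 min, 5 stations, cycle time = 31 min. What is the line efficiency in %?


Formula: Efficiency = Sum of Task Times / (N_stations * CT) * 100
Total station capacity = 5 stations * 31 min = 155 min
Efficiency = 148 / 155 * 100 = 95.5%

95.5%


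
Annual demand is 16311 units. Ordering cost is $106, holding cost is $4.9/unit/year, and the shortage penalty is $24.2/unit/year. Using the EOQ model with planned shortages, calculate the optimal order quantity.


Formula: EOQ* = sqrt(2DS/H) * sqrt((H+P)/P)
Base EOQ = sqrt(2*16311*106/4.9) = 840.06 units
Correction = sqrt((4.9+24.2)/24.2) = 1.09658
EOQ* = 840.06 * 1.09658 = 921.2 units

921.2 units


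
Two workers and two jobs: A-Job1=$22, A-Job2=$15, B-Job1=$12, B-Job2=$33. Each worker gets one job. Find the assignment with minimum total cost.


Option 1: A->1 + B->2 = $22 + $33 = $55
Option 2: A->2 + B->1 = $15 + $12 = $27
Min cost = min($55, $27) = $27

$27


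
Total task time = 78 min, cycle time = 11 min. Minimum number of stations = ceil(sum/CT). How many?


Formula: N_min = ceil(Sum of Task Times / Cycle Time)
N_min = ceil(78 min / 11 min) = ceil(7.0909)
N_min = 8 stations

8


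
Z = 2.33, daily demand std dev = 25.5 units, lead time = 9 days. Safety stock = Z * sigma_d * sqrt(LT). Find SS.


Formula: SS = z * sigma_d * sqrt(LT)
sqrt(LT) = sqrt(9) = 3.0
SS = 2.33 * 25.5 * 3.0
SS = 178.2 units

178.2 units


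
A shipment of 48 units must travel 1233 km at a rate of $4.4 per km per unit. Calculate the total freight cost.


TC = dist * cost * units = 1233 * 4.4 * 48 = $260409.60

$260409.60


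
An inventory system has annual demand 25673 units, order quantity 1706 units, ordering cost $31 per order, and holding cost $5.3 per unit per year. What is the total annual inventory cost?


TC = 25673/1706 * 31 + 1706/2 * 5.3

$4987.41


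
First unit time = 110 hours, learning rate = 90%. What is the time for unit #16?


Formula: T_n = T_1 * (learning_rate)^(log2(n)) where learning_rate = rate/100
Doublings = log2(16) = 4
T_n = 110 * 0.9^4
T_n = 110 * 0.6561 = 72.2 hours

72.2 hours


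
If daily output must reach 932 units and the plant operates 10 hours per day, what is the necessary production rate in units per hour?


Formula: Production Rate = Daily Demand / Available Hours
Rate = 932 units/day / 10 hours/day
Rate = 93.2 units/hour

93.2 units/hour


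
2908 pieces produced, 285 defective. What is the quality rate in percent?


Formula: Quality Rate = Good Pieces / Total Pieces * 100
Good pieces = 2908 - 285 = 2623
QR = 2623 / 2908 * 100 = 90.2%

90.2%


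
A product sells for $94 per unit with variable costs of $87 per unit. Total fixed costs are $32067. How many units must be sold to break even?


Formula: BEQ = Fixed Costs / (Price - Variable Cost)
Contribution margin = $94 - $87 = $7/unit
BEQ = ceil($32067 / $7/unit) = ceil(4581.0) = 4581 units

4581 units


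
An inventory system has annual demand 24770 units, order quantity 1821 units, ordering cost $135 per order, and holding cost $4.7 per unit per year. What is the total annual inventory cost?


TC = 24770/1821 * 135 + 1821/2 * 4.7

$6115.68


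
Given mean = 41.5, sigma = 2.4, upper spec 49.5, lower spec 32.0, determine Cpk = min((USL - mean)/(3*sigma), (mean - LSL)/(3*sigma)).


Cpu = (49.5 - 41.5) / (3 * 2.4) = 1.11
Cpl = (41.5 - 32.0) / (3 * 2.4) = 1.32
Cpk = min(1.11, 1.32) = 1.11

1.11


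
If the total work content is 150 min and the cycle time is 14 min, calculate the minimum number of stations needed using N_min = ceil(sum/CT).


Formula: N_min = ceil(Sum of Task Times / Cycle Time)
N_min = ceil(150 min / 14 min) = ceil(10.7143)
N_min = 11 stations

11


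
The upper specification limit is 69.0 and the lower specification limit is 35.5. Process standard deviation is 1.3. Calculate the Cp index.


Cp = (69.0 - 35.5) / (6 * 1.3)

4.29


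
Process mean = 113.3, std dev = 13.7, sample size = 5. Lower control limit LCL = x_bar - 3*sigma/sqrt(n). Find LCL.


LCL = 113.3 - 3 * 13.7 / sqrt(5)

94.92


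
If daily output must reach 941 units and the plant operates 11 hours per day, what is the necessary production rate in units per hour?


Formula: Production Rate = Daily Demand / Available Hours
Rate = 941 units/day / 11 hours/day
Rate = 85.5 units/hour

85.5 units/hour


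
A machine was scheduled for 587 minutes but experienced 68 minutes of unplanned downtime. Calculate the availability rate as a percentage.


Formula: Availability = (Planned Time - Downtime) / Planned Time * 100
Uptime = 587 - 68 = 519 min
Availability = 519 / 587 * 100 = 88.4%

88.4%


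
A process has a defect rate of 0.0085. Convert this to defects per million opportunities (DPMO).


DPMO = defect_rate * 1000000 = 0.0085 * 1000000

8500


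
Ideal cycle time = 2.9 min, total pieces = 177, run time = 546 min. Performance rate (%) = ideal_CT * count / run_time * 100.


Formula: Performance = (Ideal CT * Total Count) / Run Time * 100
Ideal output time = 2.9 * 177 = 513.3 min
Performance = 513.3 / 546 * 100 = 94.0%

94.0%


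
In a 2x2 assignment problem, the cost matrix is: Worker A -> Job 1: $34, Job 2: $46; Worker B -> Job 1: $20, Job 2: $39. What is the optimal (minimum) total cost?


Option 1: A->1 + B->2 = $34 + $39 = $73
Option 2: A->2 + B->1 = $46 + $20 = $66
Min cost = min($73, $66) = $66

$66


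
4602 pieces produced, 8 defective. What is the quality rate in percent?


Formula: Quality Rate = Good Pieces / Total Pieces * 100
Good pieces = 4602 - 8 = 4594
QR = 4594 / 4602 * 100 = 99.8%

99.8%


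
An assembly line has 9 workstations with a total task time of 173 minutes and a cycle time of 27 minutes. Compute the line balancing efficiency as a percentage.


Formula: Efficiency = Sum of Task Times / (N_stations * CT) * 100
Total station capacity = 9 stations * 27 min = 243 min
Efficiency = 173 / 243 * 100 = 71.2%

71.2%


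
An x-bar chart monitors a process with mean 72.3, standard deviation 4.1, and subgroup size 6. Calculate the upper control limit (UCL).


UCL = 72.3 + 3 * 4.1 / sqrt(6)

77.32


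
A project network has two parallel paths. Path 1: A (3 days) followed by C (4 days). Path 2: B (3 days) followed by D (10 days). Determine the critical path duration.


Path 1 = 3 + 4 = 7 days
Path 2 = 3 + 10 = 13 days
Duration = max(7, 13) = 13 days

13 days


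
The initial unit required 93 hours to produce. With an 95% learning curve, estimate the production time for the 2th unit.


Formula: T_n = T_1 * (learning_rate)^(log2(n)) where learning_rate = rate/100
Doublings = log2(2) = 1
T_n = 93 * 0.95^1
T_n = 93 * 0.95 = 88.4 hours

88.4 hours


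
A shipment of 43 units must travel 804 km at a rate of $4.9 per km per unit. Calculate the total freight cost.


TC = dist * cost * units = 804 * 4.9 * 43 = $169402.80

$169402.80


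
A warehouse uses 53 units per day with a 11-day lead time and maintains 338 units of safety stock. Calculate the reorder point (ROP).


Formula: ROP = (Daily Demand * Lead Time) + Safety Stock
Demand during lead time = 53 * 11 = 583 units
ROP = 583 + 338 = 921 units

921 units


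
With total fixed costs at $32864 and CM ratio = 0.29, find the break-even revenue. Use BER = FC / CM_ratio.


Formula: BER = Fixed Costs / Contribution Margin Ratio
BER = $32864 / 0.29
BER = $113324.14 (to the nearest cent)

$113324.14


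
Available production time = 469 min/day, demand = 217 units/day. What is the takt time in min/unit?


Formula: Takt Time = Available Production Time / Customer Demand
Takt = 469 min/day / 217 units/day
Takt = 2.16 min/unit

2.16 min/unit


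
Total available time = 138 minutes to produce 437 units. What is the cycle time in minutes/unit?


Formula: CT = Available Time / Number of Units
CT = 138 min / 437 units
CT = 0.32 min/unit

0.32 min/unit


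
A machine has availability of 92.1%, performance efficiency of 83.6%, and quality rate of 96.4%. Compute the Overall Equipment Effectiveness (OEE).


Formula: OEE = Availability * Performance * Quality / 10000
A * P = 92.1% * 83.6% / 100 = 77.0%
OEE = 77.0% * 96.4% / 100 = 74.2%

74.2%


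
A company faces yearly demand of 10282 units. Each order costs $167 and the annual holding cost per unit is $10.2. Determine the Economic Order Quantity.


Formula: EOQ = sqrt(2 * D * S / H)
Numerator: 2 * 10282 * 167 = 3434188
2DS/H = 3434188 / 10.2 = 336685.1
EOQ = sqrt(336685.1) = 580.2 units

580.2 units


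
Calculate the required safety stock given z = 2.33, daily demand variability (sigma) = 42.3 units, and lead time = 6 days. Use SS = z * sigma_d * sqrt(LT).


Formula: SS = z * sigma_d * sqrt(LT)
sqrt(LT) = sqrt(6) = 2.4495
SS = 2.33 * 42.3 * 2.4495
SS = 241.4 units

241.4 units


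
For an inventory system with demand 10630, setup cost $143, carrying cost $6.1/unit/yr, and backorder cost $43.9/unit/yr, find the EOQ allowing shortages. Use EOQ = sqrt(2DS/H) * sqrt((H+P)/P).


Formula: EOQ* = sqrt(2DS/H) * sqrt((H+P)/P)
Base EOQ = sqrt(2*10630*143/6.1) = 705.97 units
Correction = sqrt((6.1+43.9)/43.9) = 1.06722
EOQ* = 705.97 * 1.06722 = 753.4 units

753.4 units


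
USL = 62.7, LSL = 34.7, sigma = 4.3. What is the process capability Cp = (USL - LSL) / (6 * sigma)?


Cp = (62.7 - 34.7) / (6 * 4.3)

1.09


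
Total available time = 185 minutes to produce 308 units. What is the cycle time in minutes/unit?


Formula: CT = Available Time / Number of Units
CT = 185 min / 308 units
CT = 0.6 min/unit

0.6 min/unit


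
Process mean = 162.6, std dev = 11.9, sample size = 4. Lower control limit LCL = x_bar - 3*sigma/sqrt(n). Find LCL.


LCL = 162.6 - 3 * 11.9 / sqrt(4)

144.75


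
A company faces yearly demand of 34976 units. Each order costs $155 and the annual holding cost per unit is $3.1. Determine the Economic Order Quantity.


Formula: EOQ = sqrt(2 * D * S / H)
Numerator: 2 * 34976 * 155 = 10842560
2DS/H = 10842560 / 3.1 = 3497600.0
EOQ = sqrt(3497600.0) = 1870.2 units

1870.2 units


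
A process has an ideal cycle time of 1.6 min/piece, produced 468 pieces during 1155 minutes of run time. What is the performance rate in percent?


Formula: Performance = (Ideal CT * Total Count) / Run Time * 100
Ideal output time = 1.6 * 468 = 748.8 min
Performance = 748.8 / 1155 * 100 = 64.8%

64.8%


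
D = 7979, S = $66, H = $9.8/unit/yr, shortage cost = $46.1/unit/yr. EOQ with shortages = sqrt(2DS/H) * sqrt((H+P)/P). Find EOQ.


Formula: EOQ* = sqrt(2DS/H) * sqrt((H+P)/P)
Base EOQ = sqrt(2*7979*66/9.8) = 327.83 units
Correction = sqrt((9.8+46.1)/46.1) = 1.10117
EOQ* = 327.83 * 1.10117 = 361.0 units

361.0 units


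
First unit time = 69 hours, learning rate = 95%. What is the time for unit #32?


Formula: T_n = T_1 * (learning_rate)^(log2(n)) where learning_rate = rate/100
Doublings = log2(32) = 5
T_n = 69 * 0.95^5
T_n = 69 * 0.7738 = 53.4 hours

53.4 hours


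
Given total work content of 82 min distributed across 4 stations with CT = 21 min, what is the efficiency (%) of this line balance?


Formula: Efficiency = Sum of Task Times / (N_stations * CT) * 100
Total station capacity = 4 stations * 21 min = 84 min
Efficiency = 82 / 84 * 100 = 97.6%

97.6%


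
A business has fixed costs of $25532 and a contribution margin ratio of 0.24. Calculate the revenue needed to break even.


Formula: BER = Fixed Costs / Contribution Margin Ratio
BER = $25532 / 0.24
BER = $106383.33 (to the nearest cent)

$106383.33


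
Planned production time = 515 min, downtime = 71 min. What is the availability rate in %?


Formula: Availability = (Planned Time - Downtime) / Planned Time * 100
Uptime = 515 - 71 = 444 min
Availability = 444 / 515 * 100 = 86.2%

86.2%


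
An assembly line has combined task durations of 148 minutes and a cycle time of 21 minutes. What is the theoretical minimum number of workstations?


Formula: N_min = ceil(Sum of Task Times / Cycle Time)
N_min = ceil(148 min / 21 min) = ceil(7.0476)
N_min = 8 stations

8


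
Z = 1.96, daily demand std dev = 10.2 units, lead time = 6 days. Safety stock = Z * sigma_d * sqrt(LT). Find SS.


Formula: SS = z * sigma_d * sqrt(LT)
sqrt(LT) = sqrt(6) = 2.4495
SS = 1.96 * 10.2 * 2.4495
SS = 49.0 units

49.0 units


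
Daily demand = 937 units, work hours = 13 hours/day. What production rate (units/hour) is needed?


Formula: Production Rate = Daily Demand / Available Hours
Rate = 937 units/day / 13 hours/day
Rate = 72.1 units/hour

72.1 units/hour


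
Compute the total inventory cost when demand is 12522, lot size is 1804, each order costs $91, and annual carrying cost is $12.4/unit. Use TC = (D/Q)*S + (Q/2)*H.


TC = 12522/1804 * 91 + 1804/2 * 12.4

$11816.45


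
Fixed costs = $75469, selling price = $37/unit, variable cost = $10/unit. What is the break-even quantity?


Formula: BEQ = Fixed Costs / (Price - Variable Cost)
Contribution margin = $37 - $10 = $27/unit
BEQ = ceil($75469 / $27/unit) = ceil(2795.15) = 2796 units

2796 units


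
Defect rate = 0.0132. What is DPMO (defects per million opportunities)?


DPMO = defect_rate * 1000000 = 0.0132 * 1000000

13200


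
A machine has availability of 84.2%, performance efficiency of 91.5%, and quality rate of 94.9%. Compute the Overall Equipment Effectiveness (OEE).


Formula: OEE = Availability * Performance * Quality / 10000
A * P = 84.2% * 91.5% / 100 = 77.04%
OEE = 77.04% * 94.9% / 100 = 73.1%

73.1%


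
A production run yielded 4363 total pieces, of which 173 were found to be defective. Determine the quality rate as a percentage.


Formula: Quality Rate = Good Pieces / Total Pieces * 100
Good pieces = 4363 - 173 = 4190
QR = 4190 / 4363 * 100 = 96.0%

96.0%


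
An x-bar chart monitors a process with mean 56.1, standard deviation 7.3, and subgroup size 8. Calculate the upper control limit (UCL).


UCL = 56.1 + 3 * 7.3 / sqrt(8)

63.84


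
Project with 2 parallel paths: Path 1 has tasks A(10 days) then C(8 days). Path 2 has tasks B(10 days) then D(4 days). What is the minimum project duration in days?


Path 1 = 10 + 8 = 18 days
Path 2 = 10 + 4 = 14 days
Duration = max(18, 14) = 18 days

18 days


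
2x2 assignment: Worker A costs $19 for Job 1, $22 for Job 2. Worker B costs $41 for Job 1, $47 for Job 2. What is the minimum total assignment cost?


Option 1: A->1 + B->2 = $19 + $47 = $66
Option 2: A->2 + B->1 = $22 + $41 = $63
Min cost = min($66, $63) = $63

$63


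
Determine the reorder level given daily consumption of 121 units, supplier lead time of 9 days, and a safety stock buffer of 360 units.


Formula: ROP = (Daily Demand * Lead Time) + Safety Stock
Demand during lead time = 121 * 9 = 1089 units
ROP = 1089 + 360 = 1449 units

1449 units


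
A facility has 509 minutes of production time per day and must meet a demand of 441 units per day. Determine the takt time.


Formula: Takt Time = Available Production Time / Customer Demand
Takt = 509 min/day / 441 units/day
Takt = 1.15 min/unit

1.15 min/unit


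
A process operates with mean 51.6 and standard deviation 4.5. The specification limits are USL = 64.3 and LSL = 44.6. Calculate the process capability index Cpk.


Cpu = (64.3 - 51.6) / (3 * 4.5) = 0.94
Cpl = (51.6 - 44.6) / (3 * 4.5) = 0.52
Cpk = min(0.94, 0.52) = 0.52

0.52


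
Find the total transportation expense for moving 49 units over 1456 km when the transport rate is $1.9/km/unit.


TC = dist * cost * units = 1456 * 1.9 * 49 = $135553.60

$135553.60


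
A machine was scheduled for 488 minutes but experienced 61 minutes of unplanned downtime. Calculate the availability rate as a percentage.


Formula: Availability = (Planned Time - Downtime) / Planned Time * 100
Uptime = 488 - 61 = 427 min
Availability = 427 / 488 * 100 = 87.5%

87.5%


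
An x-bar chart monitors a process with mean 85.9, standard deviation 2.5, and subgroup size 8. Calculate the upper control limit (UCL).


UCL = 85.9 + 3 * 2.5 / sqrt(8)

88.55


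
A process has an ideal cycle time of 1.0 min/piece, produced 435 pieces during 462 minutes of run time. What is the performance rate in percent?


Formula: Performance = (Ideal CT * Total Count) / Run Time * 100
Ideal output time = 1.0 * 435 = 435.0 min
Performance = 435.0 / 462 * 100 = 94.2%

94.2%


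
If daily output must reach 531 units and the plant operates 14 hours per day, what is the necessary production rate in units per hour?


Formula: Production Rate = Daily Demand / Available Hours
Rate = 531 units/day / 14 hours/day
Rate = 37.9 units/hour

37.9 units/hour


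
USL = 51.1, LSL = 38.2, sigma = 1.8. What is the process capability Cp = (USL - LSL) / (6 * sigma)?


Cp = (51.1 - 38.2) / (6 * 1.8)

1.19


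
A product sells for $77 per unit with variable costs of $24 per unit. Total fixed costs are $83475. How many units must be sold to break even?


Formula: BEQ = Fixed Costs / (Price - Variable Cost)
Contribution margin = $77 - $24 = $53/unit
BEQ = ceil($83475 / $53/unit) = ceil(1575.0) = 1575 units

1575 units


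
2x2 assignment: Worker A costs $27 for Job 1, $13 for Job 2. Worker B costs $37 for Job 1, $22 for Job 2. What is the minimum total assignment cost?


Option 1: A->1 + B->2 = $27 + $22 = $49
Option 2: A->2 + B->1 = $13 + $37 = $50
Min cost = min($49, $50) = $49

$49


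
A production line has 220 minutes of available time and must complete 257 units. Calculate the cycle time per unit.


Formula: CT = Available Time / Number of Units
CT = 220 min / 257 units
CT = 0.86 min/unit

0.86 min/unit


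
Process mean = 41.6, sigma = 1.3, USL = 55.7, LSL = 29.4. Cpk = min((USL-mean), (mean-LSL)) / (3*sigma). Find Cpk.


Cpu = (55.7 - 41.6) / (3 * 1.3) = 3.62
Cpl = (41.6 - 29.4) / (3 * 1.3) = 3.13
Cpk = min(3.62, 3.13) = 3.13

3.13


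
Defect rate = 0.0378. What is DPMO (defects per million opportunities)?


DPMO = defect_rate * 1000000 = 0.0378 * 1000000

37800


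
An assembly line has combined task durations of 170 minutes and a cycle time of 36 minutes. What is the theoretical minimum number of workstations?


Formula: N_min = ceil(Sum of Task Times / Cycle Time)
N_min = ceil(170 min / 36 min) = ceil(4.7222)
N_min = 5 stations

5


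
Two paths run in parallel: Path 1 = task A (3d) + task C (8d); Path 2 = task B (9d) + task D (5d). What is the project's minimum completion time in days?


Path 1 = 3 + 8 = 11 days
Path 2 = 9 + 5 = 14 days
Duration = max(11, 14) = 14 days

14 days


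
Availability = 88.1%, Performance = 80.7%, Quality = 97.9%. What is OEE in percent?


Formula: OEE = Availability * Performance * Quality / 10000
A * P = 88.1% * 80.7% / 100 = 71.1%
OEE = 71.1% * 97.9% / 100 = 69.6%

69.6%


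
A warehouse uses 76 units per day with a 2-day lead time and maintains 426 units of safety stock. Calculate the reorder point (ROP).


Formula: ROP = (Daily Demand * Lead Time) + Safety Stock
Demand during lead time = 76 * 2 = 152 units
ROP = 152 + 426 = 578 units

578 units


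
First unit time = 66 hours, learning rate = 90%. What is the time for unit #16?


Formula: T_n = T_1 * (learning_rate)^(log2(n)) where learning_rate = rate/100
Doublings = log2(16) = 4
T_n = 66 * 0.9^4
T_n = 66 * 0.6561 = 43.3 hours

43.3 hours


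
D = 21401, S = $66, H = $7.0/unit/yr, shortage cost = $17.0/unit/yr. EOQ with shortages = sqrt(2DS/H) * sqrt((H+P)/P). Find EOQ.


Formula: EOQ* = sqrt(2DS/H) * sqrt((H+P)/P)
Base EOQ = sqrt(2*21401*66/7.0) = 635.27 units
Correction = sqrt((7.0+17.0)/17.0) = 1.18818
EOQ* = 635.27 * 1.18818 = 754.8 units

754.8 units


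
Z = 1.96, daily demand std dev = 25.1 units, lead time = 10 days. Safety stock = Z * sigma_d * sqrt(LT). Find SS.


Formula: SS = z * sigma_d * sqrt(LT)
sqrt(LT) = sqrt(10) = 3.1623
SS = 1.96 * 25.1 * 3.1623
SS = 155.6 units

155.6 units


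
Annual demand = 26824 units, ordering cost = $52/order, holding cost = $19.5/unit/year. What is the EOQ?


Formula: EOQ = sqrt(2 * D * S / H)
Numerator: 2 * 26824 * 52 = 2789696
2DS/H = 2789696 / 19.5 = 143061.3
EOQ = sqrt(143061.3) = 378.2 units

378.2 units


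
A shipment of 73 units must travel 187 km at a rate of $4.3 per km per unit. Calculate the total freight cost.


TC = dist * cost * units = 187 * 4.3 * 73 = $58699.30

$58699.30


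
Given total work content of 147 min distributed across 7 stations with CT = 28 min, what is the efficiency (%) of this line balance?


Formula: Efficiency = Sum of Task Times / (N_stations * CT) * 100
Total station capacity = 7 stations * 28 min = 196 min
Efficiency = 147 / 196 * 100 = 75.0%

75.0%


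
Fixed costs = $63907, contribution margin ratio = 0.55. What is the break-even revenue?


Formula: BER = Fixed Costs / Contribution Margin Ratio
BER = $63907 / 0.55
BER = $116194.55 (to the nearest cent)

$116194.55


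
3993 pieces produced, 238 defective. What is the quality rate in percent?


Formula: Quality Rate = Good Pieces / Total Pieces * 100
Good pieces = 3993 - 238 = 3755
QR = 3755 / 3993 * 100 = 94.0%

94.0%


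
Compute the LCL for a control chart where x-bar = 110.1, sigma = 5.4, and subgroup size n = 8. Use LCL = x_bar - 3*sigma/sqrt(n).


LCL = 110.1 - 3 * 5.4 / sqrt(8)

104.37


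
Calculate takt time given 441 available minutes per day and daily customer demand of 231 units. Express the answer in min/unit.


Formula: Takt Time = Available Production Time / Customer Demand
Takt = 441 min/day / 231 units/day
Takt = 1.91 min/unit

1.91 min/unit


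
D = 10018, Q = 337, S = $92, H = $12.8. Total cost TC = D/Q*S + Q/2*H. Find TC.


TC = 10018/337 * 92 + 337/2 * 12.8

$4891.68


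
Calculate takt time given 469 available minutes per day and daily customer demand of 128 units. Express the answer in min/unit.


Formula: Takt Time = Available Production Time / Customer Demand
Takt = 469 min/day / 128 units/day
Takt = 3.66 min/unit

3.66 min/unit


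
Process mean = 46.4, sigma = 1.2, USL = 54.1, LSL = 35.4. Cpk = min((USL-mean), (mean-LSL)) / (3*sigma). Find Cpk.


Cpu = (54.1 - 46.4) / (3 * 1.2) = 2.14
Cpl = (46.4 - 35.4) / (3 * 1.2) = 3.06
Cpk = min(2.14, 3.06) = 2.14

2.14


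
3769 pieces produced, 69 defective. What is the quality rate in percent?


Formula: Quality Rate = Good Pieces / Total Pieces * 100
Good pieces = 3769 - 69 = 3700
QR = 3700 / 3769 * 100 = 98.2%

98.2%


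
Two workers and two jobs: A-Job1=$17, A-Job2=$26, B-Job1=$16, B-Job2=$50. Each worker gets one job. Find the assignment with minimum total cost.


Option 1: A->1 + B->2 = $17 + $50 = $67
Option 2: A->2 + B->1 = $26 + $16 = $42
Min cost = min($67, $42) = $42

$42


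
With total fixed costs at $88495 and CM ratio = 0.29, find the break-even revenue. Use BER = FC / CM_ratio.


Formula: BER = Fixed Costs / Contribution Margin Ratio
BER = $88495 / 0.29
BER = $305155.17 (to the nearest cent)

$305155.17


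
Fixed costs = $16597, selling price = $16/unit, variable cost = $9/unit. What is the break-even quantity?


Formula: BEQ = Fixed Costs / (Price - Variable Cost)
Contribution margin = $16 - $9 = $7/unit
BEQ = ceil($16597 / $7/unit) = ceil(2371.0) = 2371 units

2371 units


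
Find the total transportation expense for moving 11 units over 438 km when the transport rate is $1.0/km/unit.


TC = dist * cost * units = 438 * 1.0 * 11 = $4818.00

$4818.00


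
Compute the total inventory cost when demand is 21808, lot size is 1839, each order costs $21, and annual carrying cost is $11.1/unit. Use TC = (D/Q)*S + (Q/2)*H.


TC = 21808/1839 * 21 + 1839/2 * 11.1

$10455.48


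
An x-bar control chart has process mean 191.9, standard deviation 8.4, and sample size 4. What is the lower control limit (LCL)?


LCL = 191.9 - 3 * 8.4 / sqrt(4)

179.3


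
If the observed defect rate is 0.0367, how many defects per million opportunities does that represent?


DPMO = defect_rate * 1000000 = 0.0367 * 1000000

36700


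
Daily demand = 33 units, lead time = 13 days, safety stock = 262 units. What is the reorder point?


Formula: ROP = (Daily Demand * Lead Time) + Safety Stock
Demand during lead time = 33 * 13 = 429 units
ROP = 429 + 262 = 691 units

691 units


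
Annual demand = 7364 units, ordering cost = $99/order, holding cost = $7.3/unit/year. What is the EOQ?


Formula: EOQ = sqrt(2 * D * S / H)
Numerator: 2 * 7364 * 99 = 1458072
2DS/H = 1458072 / 7.3 = 199735.9
EOQ = sqrt(199735.9) = 446.9 units

446.9 units


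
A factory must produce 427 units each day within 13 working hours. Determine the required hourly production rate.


Formula: Production Rate = Daily Demand / Available Hours
Rate = 427 units/day / 13 hours/day
Rate = 32.8 units/hour

32.8 units/hour


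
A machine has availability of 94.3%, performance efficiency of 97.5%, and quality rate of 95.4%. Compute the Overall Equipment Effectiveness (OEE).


Formula: OEE = Availability * Performance * Quality / 10000
A * P = 94.3% * 97.5% / 100 = 91.94%
OEE = 91.94% * 95.4% / 100 = 87.7%

87.7%


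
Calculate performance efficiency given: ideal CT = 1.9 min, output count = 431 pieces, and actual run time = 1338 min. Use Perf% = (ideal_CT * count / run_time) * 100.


Formula: Performance = (Ideal CT * Total Count) / Run Time * 100
Ideal output time = 1.9 * 431 = 818.9 min
Performance = 818.9 / 1338 * 100 = 61.2%

61.2%


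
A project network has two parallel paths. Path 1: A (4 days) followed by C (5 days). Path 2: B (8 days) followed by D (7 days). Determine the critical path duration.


Path 1 = 4 + 5 = 9 days
Path 2 = 8 + 7 = 15 days
Duration = max(9, 15) = 15 days

15 days


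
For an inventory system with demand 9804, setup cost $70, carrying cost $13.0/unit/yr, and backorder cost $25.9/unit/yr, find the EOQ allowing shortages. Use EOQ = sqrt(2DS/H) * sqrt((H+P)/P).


Formula: EOQ* = sqrt(2DS/H) * sqrt((H+P)/P)
Base EOQ = sqrt(2*9804*70/13.0) = 324.93 units
Correction = sqrt((13.0+25.9)/25.9) = 1.22553
EOQ* = 324.93 * 1.22553 = 398.2 units

398.2 units


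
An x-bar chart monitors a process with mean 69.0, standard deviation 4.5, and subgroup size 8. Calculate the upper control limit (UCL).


UCL = 69.0 + 3 * 4.5 / sqrt(8)

73.77


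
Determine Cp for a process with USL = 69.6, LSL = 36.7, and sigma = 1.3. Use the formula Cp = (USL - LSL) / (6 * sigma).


Cp = (69.6 - 36.7) / (6 * 1.3)

4.22


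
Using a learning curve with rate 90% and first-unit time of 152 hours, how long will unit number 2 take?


Formula: T_n = T_1 * (learning_rate)^(log2(n)) where learning_rate = rate/100
Doublings = log2(2) = 1
T_n = 152 * 0.9^1
T_n = 152 * 0.9 = 136.8 hours

136.8 hours
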